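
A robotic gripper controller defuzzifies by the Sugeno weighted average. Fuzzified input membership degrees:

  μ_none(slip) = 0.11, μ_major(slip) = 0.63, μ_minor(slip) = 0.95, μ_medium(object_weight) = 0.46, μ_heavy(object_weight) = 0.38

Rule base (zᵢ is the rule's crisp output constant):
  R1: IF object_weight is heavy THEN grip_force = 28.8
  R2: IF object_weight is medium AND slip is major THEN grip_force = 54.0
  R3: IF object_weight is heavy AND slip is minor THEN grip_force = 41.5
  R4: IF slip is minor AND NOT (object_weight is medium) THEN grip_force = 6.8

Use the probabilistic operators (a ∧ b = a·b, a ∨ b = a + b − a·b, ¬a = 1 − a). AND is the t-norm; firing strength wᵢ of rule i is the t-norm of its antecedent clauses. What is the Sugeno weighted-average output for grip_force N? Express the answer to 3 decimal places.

R1 (z=28.8): heavy=0.38 → w = 0.3800
R2 (z=54.0): medium=0.46, major=0.63; AND[a·b] → w = 0.2898
R3 (z=41.5): heavy=0.38, minor=0.95; AND[a·b] → w = 0.3610
R4 (z=6.8): minor=0.95, ¬medium=1−0.46=0.54; AND[a·b] → w = 0.5130
Weighted average = (0.3800·28.8 + 0.2898·54.0 + 0.3610·41.5 + 0.5130·6.8) / (0.3800 + 0.2898 + 0.3610 + 0.5130)
  = 45.0631 / 1.5438 = 29.190

29.190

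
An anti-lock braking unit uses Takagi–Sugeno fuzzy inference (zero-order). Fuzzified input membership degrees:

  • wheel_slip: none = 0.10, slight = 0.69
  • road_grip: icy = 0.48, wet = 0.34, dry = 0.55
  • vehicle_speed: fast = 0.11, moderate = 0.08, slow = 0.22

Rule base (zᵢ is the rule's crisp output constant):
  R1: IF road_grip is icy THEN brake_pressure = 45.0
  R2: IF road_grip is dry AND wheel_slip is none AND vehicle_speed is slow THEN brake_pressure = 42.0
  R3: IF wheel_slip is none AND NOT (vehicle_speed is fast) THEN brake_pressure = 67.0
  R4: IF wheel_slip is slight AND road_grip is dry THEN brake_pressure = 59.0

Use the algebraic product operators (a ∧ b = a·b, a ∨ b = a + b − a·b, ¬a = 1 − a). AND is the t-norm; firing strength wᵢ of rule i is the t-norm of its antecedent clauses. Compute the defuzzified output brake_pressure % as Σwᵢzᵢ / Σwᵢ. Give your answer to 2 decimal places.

52.53

R1 (z=45.0): icy=0.48 → w = 0.4800
R2 (z=42.0): dry=0.55, none=0.10, slow=0.22; AND[a·b] → w = 0.0121
R3 (z=67.0): none=0.10, ¬fast=1−0.11=0.89; AND[a·b] → w = 0.0890
R4 (z=59.0): slight=0.69, dry=0.55; AND[a·b] → w = 0.3795
Weighted average = (0.4800·45.0 + 0.0121·42.0 + 0.0890·67.0 + 0.3795·59.0) / (0.4800 + 0.0121 + 0.0890 + 0.3795)
  = 50.4617 / 0.9606 = 52.53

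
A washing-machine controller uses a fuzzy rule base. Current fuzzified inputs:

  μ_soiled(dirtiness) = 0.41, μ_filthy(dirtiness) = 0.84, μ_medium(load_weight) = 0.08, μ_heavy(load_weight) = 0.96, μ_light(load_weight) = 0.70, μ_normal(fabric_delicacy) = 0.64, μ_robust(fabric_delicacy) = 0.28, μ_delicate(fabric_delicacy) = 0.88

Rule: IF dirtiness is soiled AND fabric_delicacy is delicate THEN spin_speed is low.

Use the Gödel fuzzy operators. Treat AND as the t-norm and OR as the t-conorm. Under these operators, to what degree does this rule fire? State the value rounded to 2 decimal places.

firing strength: soiled=0.41, delicate=0.88; AND[min(a, b)] → w = 0.41

0.41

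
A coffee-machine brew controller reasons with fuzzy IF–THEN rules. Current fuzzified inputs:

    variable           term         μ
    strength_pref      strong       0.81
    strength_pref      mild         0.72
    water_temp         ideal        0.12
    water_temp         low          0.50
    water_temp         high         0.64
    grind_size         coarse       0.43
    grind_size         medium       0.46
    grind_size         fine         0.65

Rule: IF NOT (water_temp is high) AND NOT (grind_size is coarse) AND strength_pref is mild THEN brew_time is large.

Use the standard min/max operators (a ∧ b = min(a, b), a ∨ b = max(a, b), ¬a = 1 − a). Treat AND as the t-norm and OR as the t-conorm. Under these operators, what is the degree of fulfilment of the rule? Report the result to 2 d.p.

firing strength: ¬high=1−0.64=0.36, ¬coarse=1−0.43=0.57, mild=0.72; AND[min(a, b)] → w = 0.36

0.36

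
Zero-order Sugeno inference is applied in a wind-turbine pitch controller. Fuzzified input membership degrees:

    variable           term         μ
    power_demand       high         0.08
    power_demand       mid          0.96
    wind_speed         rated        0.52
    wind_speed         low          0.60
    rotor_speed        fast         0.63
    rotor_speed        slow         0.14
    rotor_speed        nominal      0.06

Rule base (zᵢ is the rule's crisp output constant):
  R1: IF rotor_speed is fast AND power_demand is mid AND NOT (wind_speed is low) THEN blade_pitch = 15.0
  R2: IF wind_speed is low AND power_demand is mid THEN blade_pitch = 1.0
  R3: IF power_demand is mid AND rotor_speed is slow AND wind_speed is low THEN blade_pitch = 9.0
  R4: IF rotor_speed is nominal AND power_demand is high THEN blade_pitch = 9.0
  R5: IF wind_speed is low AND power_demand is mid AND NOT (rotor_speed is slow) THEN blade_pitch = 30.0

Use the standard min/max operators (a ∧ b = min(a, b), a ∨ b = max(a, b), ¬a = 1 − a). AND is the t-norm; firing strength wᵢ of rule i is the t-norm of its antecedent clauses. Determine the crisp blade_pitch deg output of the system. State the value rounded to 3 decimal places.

14.667

R1 (z=15.0): fast=0.63, mid=0.96, ¬low=1−0.60=0.40; AND[min(a, b)] → w = 0.40
R2 (z=1.0): low=0.60, mid=0.96; AND[min(a, b)] → w = 0.60
R3 (z=9.0): mid=0.96, slow=0.14, low=0.60; AND[min(a, b)] → w = 0.14
R4 (z=9.0): nominal=0.06, high=0.08; AND[min(a, b)] → w = 0.06
R5 (z=30.0): low=0.60, mid=0.96, ¬slow=1−0.14=0.86; AND[min(a, b)] → w = 0.60
Weighted average = (0.40·15.0 + 0.60·1.0 + 0.14·9.0 + 0.06·9.0 + 0.60·30.0) / (0.40 + 0.60 + 0.14 + 0.06 + 0.60)
  = 26.4000 / 1.8000 = 14.667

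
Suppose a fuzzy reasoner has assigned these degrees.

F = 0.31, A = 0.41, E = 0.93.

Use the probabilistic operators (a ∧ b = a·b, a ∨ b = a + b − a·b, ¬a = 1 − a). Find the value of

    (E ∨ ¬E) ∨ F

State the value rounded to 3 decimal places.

¬E = 1 − 0.9300 = 0.0700
E ∨ ¬E = a + b − a·b on (0.9300, 0.0700) = 0.9349
(E ∨ ¬E) ∨ F = a + b − a·b on (0.9349, 0.3100) = 0.9551

0.955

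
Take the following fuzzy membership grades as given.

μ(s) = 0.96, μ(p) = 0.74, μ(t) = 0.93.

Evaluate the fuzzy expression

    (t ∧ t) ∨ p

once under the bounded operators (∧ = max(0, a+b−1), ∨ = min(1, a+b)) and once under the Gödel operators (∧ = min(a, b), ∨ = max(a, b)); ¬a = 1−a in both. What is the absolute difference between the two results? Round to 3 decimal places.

Under bounded:
  t ∧ t = max(0, a+b−1) on (0.93, 0.93) = 0.86
  (t ∧ t) ∨ p = min(1, a+b) on (0.86, 0.74) = 1.00
  → value = 1.0000
Under Gödel:
  t ∧ t = min(a, b) on (0.93, 0.93) = 0.93
  (t ∧ t) ∨ p = max(a, b) on (0.93, 0.74) = 0.93
  → value = 0.9300
|1.0000 − 0.9300| = 0.070

0.070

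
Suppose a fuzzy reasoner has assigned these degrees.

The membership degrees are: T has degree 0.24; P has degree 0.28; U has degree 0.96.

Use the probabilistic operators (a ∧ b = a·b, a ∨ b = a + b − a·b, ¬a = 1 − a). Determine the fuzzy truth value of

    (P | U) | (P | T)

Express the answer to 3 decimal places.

P | U = a + b − a·b on (0.2800, 0.9600) = 0.9712
P | T = a + b − a·b on (0.2800, 0.2400) = 0.4528
(P | U) | (P | T) = a + b − a·b on (0.9712, 0.4528) = 0.9842

0.984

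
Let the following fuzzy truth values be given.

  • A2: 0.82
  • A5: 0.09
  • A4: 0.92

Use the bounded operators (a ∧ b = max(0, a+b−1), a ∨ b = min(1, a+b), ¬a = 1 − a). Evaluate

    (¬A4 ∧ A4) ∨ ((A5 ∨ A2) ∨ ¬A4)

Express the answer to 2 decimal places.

0.99

¬A4 = 1 − 0.92 = 0.08
¬A4 ∧ A4 = max(0, a+b−1) on (0.08, 0.92) = 0.00
A5 ∨ A2 = min(1, a+b) on (0.09, 0.82) = 0.91
¬A4 = 1 − 0.92 = 0.08
(A5 ∨ A2) ∨ ¬A4 = min(1, a+b) on (0.91, 0.08) = 0.99
(¬A4 ∧ A4) ∨ ((A5 ∨ A2) ∨ ¬A4) = min(1, a+b) on (0.00, 0.99) = 0.99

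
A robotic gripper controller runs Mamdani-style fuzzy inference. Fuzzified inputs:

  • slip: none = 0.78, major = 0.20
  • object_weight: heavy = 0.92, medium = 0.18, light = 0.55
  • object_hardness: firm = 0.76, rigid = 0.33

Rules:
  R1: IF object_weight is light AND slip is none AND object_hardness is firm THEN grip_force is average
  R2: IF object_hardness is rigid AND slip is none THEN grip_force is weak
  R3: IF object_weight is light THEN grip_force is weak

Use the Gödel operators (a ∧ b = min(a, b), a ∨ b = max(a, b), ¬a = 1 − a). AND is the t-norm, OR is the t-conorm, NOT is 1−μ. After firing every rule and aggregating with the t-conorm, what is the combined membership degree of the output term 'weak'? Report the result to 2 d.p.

0.55

R1: light=0.55, none=0.78, firm=0.76; AND[min(a, b)] → w = 0.55
R2: rigid=0.33, none=0.78; AND[min(a, b)] → w = 0.33
R3: light=0.55 → w = 0.55
Rules with consequent 'weak': {R2, R3} → strengths 0.33, 0.55
Aggregate via t-conorm [max(a, b)]: 0.55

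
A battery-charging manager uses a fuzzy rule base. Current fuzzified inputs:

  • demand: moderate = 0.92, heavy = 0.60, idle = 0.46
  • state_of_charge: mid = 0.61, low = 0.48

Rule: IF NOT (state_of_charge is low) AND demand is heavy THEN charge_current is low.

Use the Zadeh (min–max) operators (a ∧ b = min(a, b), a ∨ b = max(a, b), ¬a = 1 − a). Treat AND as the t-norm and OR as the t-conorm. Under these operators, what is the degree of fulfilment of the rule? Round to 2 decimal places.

firing strength: ¬low=1−0.48=0.52, heavy=0.60; AND[min(a, b)] → w = 0.52

0.52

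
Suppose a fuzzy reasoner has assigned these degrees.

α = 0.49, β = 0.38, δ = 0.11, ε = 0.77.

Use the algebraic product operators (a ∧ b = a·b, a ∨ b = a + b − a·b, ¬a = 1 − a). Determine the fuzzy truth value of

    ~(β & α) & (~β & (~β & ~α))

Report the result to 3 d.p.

0.160

β & α = a·b on (0.3800, 0.4900) = 0.1862
~(β & α) = 1 − 0.1862 = 0.8138
~β = 1 − 0.3800 = 0.6200
~β = 1 − 0.3800 = 0.6200
~α = 1 − 0.4900 = 0.5100
~β & ~α = a·b on (0.6200, 0.5100) = 0.3162
~β & (~β & ~α) = a·b on (0.6200, 0.3162) = 0.1960
~(β & α) & (~β & (~β & ~α)) = a·b on (0.8138, 0.1960) = 0.1595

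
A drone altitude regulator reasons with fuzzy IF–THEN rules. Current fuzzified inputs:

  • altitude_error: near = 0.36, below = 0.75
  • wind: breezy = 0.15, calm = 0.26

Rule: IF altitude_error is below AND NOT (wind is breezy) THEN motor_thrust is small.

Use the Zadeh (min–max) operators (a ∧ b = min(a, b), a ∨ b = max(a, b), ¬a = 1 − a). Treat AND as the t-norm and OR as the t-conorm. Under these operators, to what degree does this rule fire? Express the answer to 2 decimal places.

0.75

firing strength: below=0.75, ¬breezy=1−0.15=0.85; AND[min(a, b)] → w = 0.75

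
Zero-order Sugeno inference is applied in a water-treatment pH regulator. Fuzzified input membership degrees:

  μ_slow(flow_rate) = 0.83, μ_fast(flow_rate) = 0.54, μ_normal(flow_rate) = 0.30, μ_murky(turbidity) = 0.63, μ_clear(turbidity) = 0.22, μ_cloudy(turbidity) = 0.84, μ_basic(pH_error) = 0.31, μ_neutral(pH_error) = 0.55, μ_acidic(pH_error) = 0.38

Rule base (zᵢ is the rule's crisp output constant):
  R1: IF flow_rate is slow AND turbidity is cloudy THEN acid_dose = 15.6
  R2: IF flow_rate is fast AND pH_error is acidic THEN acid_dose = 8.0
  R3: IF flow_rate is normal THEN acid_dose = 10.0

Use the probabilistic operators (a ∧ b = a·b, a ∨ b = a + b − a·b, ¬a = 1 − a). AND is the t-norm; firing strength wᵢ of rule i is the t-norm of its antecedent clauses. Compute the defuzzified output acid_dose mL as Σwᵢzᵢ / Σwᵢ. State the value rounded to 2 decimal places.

12.91

R1 (z=15.6): slow=0.83, cloudy=0.84; AND[a·b] → w = 0.6972
R2 (z=8.0): fast=0.54, acidic=0.38; AND[a·b] → w = 0.2052
R3 (z=10.0): normal=0.30 → w = 0.3000
Weighted average = (0.6972·15.6 + 0.2052·8.0 + 0.3000·10.0) / (0.6972 + 0.2052 + 0.3000)
  = 15.5179 / 1.2024 = 12.91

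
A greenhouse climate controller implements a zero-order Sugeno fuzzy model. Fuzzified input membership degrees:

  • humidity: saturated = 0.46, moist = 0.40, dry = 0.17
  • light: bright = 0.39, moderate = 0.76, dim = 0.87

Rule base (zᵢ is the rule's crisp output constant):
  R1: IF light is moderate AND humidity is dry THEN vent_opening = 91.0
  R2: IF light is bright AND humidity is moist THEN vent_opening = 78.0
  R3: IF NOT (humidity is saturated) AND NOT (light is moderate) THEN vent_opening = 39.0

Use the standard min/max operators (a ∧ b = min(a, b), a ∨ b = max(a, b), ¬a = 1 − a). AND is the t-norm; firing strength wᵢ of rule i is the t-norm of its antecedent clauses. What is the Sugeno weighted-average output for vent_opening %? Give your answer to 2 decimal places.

R1 (z=91.0): moderate=0.76, dry=0.17; AND[min(a, b)] → w = 0.17
R2 (z=78.0): bright=0.39, moist=0.40; AND[min(a, b)] → w = 0.39
R3 (z=39.0): ¬saturated=1−0.46=0.54, ¬moderate=1−0.76=0.24; AND[min(a, b)] → w = 0.24
Weighted average = (0.17·91.0 + 0.39·78.0 + 0.24·39.0) / (0.17 + 0.39 + 0.24)
  = 55.2500 / 0.8000 = 69.06

69.06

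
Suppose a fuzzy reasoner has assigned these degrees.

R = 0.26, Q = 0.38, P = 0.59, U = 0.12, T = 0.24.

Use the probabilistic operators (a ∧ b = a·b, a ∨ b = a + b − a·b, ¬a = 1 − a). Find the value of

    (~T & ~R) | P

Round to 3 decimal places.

0.821

~T = 1 − 0.2400 = 0.7600
~R = 1 − 0.2600 = 0.7400
~T & ~R = a·b on (0.7600, 0.7400) = 0.5624
(~T & ~R) | P = a + b − a·b on (0.5624, 0.5900) = 0.8206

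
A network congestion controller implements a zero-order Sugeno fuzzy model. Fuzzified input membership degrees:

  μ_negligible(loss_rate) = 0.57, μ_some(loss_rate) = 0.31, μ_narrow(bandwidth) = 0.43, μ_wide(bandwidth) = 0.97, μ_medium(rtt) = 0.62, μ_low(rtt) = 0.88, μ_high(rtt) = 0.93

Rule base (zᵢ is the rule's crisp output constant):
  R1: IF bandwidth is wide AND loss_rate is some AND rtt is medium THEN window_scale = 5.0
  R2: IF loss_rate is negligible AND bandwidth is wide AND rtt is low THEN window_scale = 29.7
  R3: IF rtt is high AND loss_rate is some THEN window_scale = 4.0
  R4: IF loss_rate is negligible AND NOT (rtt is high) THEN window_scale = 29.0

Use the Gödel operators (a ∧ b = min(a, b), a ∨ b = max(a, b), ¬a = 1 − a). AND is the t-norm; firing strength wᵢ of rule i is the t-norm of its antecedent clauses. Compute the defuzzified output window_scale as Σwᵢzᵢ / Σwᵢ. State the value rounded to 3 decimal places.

17.261

R1 (z=5.0): wide=0.97, some=0.31, medium=0.62; AND[min(a, b)] → w = 0.31
R2 (z=29.7): negligible=0.57, wide=0.97, low=0.88; AND[min(a, b)] → w = 0.57
R3 (z=4.0): high=0.93, some=0.31; AND[min(a, b)] → w = 0.31
R4 (z=29.0): negligible=0.57, ¬high=1−0.93=0.07; AND[min(a, b)] → w = 0.07
Weighted average = (0.31·5.0 + 0.57·29.7 + 0.31·4.0 + 0.07·29.0) / (0.31 + 0.57 + 0.31 + 0.07)
  = 21.7490 / 1.2600 = 17.261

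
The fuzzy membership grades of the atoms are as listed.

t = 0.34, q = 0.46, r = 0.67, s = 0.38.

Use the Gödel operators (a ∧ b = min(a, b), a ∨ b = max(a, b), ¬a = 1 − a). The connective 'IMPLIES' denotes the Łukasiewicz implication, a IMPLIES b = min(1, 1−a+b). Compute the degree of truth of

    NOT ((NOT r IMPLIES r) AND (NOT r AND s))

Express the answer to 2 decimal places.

0.67

NOT r = 1 − 0.67 = 0.33
NOT r IMPLIES r  [Łukasiewicz: min(1, 1−a+b)] with a=0.33, b=0.67 → 1.00
NOT r = 1 − 0.67 = 0.33
NOT r AND s = min(a, b) on (0.33, 0.38) = 0.33
(NOT r IMPLIES r) AND (NOT r AND s) = min(a, b) on (1.00, 0.33) = 0.33
NOT ((NOT r IMPLIES r) AND (NOT r AND s)) = 1 − 0.33 = 0.67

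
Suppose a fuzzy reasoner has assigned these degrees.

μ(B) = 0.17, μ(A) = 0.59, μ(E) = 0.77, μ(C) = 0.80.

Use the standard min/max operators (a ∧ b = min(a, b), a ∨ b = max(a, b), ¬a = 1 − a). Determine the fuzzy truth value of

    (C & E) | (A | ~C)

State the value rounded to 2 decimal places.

C & E = min(a, b) on (0.80, 0.77) = 0.77
~C = 1 − 0.80 = 0.20
A | ~C = max(a, b) on (0.59, 0.20) = 0.59
(C & E) | (A | ~C) = max(a, b) on (0.77, 0.59) = 0.77

0.77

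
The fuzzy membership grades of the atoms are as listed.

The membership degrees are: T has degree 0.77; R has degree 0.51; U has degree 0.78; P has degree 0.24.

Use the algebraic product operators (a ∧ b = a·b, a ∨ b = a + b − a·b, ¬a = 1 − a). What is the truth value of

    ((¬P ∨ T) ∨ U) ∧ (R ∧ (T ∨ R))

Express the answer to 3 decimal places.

¬P = 1 − 0.2400 = 0.7600
¬P ∨ T = a + b − a·b on (0.7600, 0.7700) = 0.9448
(¬P ∨ T) ∨ U = a + b − a·b on (0.9448, 0.7800) = 0.9879
T ∨ R = a + b − a·b on (0.7700, 0.5100) = 0.8873
R ∧ (T ∨ R) = a·b on (0.5100, 0.8873) = 0.4525
((¬P ∨ T) ∨ U) ∧ (R ∧ (T ∨ R)) = a·b on (0.9879, 0.4525) = 0.4470

0.447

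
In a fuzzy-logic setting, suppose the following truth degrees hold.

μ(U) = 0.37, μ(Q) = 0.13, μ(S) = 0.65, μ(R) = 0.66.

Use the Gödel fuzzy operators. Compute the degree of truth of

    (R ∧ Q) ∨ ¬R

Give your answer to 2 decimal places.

R ∧ Q = min(a, b) on (0.66, 0.13) = 0.13
¬R = 1 − 0.66 = 0.34
(R ∧ Q) ∨ ¬R = max(a, b) on (0.13, 0.34) = 0.34

0.34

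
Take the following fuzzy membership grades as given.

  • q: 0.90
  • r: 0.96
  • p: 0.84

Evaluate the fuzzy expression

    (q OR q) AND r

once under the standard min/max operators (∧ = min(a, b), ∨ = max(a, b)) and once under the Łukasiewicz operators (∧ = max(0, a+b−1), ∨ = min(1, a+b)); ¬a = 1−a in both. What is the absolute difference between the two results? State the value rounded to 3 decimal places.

Under standard min/max:
  q OR q = max(a, b) on (0.90, 0.90) = 0.90
  (q OR q) AND r = min(a, b) on (0.90, 0.96) = 0.90
  → value = 0.9000
Under Łukasiewicz:
  q OR q = min(1, a+b) on (0.90, 0.90) = 1.00
  (q OR q) AND r = max(0, a+b−1) on (1.00, 0.96) = 0.96
  → value = 0.9600
|0.9000 − 0.9600| = 0.060

0.060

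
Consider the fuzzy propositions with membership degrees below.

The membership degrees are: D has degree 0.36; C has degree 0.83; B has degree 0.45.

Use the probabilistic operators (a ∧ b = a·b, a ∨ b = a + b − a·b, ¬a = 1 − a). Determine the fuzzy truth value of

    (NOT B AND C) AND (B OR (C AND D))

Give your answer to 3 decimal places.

NOT B = 1 − 0.4500 = 0.5500
NOT B AND C = a·b on (0.5500, 0.8300) = 0.4565
C AND D = a·b on (0.8300, 0.3600) = 0.2988
B OR (C AND D) = a + b − a·b on (0.4500, 0.2988) = 0.6143
(NOT B AND C) AND (B OR (C AND D)) = a·b on (0.4565, 0.6143) = 0.2804

0.280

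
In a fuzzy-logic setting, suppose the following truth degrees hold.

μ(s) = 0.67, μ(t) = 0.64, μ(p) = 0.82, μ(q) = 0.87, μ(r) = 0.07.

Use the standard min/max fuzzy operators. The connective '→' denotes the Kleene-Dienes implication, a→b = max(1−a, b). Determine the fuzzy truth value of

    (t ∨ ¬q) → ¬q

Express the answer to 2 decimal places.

0.36

¬q = 1 − 0.87 = 0.13
t ∨ ¬q = max(a, b) on (0.64, 0.13) = 0.64
¬q = 1 − 0.87 = 0.13
(t ∨ ¬q) → ¬q  [Kleene-Dienes: max(1−a, b)] with a=0.64, b=0.13 → 0.36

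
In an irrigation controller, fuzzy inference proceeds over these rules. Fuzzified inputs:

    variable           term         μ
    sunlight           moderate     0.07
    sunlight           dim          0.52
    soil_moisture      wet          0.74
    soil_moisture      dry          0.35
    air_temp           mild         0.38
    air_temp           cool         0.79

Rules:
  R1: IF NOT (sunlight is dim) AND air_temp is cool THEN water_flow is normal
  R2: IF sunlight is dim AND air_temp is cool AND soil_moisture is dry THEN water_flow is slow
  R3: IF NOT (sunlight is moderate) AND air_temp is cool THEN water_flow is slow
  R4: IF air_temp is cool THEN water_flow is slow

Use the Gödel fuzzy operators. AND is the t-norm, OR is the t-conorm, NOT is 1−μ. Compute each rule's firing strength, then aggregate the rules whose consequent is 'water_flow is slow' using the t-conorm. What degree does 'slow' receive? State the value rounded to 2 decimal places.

0.79

R1: ¬dim=1−0.52=0.48, cool=0.79; AND[min(a, b)] → w = 0.48
R2: dim=0.52, cool=0.79, dry=0.35; AND[min(a, b)] → w = 0.35
R3: ¬moderate=1−0.07=0.93, cool=0.79; AND[min(a, b)] → w = 0.79
R4: cool=0.79 → w = 0.79
Rules with consequent 'slow': {R2, R3, R4} → strengths 0.35, 0.79, 0.79
Aggregate via t-conorm [max(a, b)]: 0.79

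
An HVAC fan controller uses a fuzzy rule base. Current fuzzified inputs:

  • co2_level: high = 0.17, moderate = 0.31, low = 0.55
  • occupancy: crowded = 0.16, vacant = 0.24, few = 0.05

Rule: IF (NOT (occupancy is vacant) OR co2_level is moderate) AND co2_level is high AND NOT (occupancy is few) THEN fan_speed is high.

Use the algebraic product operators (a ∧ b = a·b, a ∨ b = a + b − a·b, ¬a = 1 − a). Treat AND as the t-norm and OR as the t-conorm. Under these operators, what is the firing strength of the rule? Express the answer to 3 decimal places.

firing strength: (¬vacant=1−0.24=0.76 OR moderate=0.31) = 0.8344; AND[a·b] with high=0.17, ¬few=1−0.05=0.95 → w = 0.1348

0.135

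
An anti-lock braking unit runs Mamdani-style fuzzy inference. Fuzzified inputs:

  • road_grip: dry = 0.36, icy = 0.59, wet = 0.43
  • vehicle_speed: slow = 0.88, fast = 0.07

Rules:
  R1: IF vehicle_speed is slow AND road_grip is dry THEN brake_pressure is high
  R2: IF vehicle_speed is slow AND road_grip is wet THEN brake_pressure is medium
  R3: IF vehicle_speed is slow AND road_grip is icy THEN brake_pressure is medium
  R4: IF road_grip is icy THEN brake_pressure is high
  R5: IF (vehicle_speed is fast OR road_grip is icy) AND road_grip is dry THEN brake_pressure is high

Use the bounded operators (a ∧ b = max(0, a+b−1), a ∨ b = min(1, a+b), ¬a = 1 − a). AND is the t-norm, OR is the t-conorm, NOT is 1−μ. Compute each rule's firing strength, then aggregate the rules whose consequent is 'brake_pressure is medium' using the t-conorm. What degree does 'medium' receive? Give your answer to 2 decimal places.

0.78

R1: slow=0.88, dry=0.36; AND[max(0, a+b−1)] → w = 0.24
R2: slow=0.88, wet=0.43; AND[max(0, a+b−1)] → w = 0.31
R3: slow=0.88, icy=0.59; AND[max(0, a+b−1)] → w = 0.47
R4: icy=0.59 → w = 0.59
R5: (fast=0.07 OR icy=0.59) = 0.66; AND[max(0, a+b−1)] with dry=0.36 → w = 0.02
Rules with consequent 'medium': {R2, R3} → strengths 0.31, 0.47
Aggregate via t-conorm [min(1, a+b)]: 0.78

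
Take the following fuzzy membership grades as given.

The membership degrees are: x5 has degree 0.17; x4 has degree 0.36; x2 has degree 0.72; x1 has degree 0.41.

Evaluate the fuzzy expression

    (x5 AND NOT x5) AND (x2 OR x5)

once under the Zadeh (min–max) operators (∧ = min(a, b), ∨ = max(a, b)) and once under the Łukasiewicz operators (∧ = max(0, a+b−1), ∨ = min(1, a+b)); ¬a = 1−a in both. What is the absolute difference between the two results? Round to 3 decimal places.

0.170

Under Zadeh (min–max):
  NOT x5 = 1 − 0.17 = 0.83
  x5 AND NOT x5 = min(a, b) on (0.17, 0.83) = 0.17
  x2 OR x5 = max(a, b) on (0.72, 0.17) = 0.72
  (x5 AND NOT x5) AND (x2 OR x5) = min(a, b) on (0.17, 0.72) = 0.17
  → value = 0.1700
Under Łukasiewicz:
  NOT x5 = 1 − 0.17 = 0.83
  x5 AND NOT x5 = max(0, a+b−1) on (0.17, 0.83) = 0.00
  x2 OR x5 = min(1, a+b) on (0.72, 0.17) = 0.89
  (x5 AND NOT x5) AND (x2 OR x5) = max(0, a+b−1) on (0.00, 0.89) = 0.00
  → value = 0.0000
|0.1700 − 0.0000| = 0.170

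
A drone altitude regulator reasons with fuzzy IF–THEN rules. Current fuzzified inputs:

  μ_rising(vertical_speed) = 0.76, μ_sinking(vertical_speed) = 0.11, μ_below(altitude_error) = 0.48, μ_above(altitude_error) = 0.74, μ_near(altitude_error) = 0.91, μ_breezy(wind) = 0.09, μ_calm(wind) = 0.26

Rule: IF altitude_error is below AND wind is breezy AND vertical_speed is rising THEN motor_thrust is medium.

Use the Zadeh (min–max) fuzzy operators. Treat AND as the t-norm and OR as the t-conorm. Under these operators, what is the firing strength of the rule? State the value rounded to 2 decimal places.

firing strength: below=0.48, breezy=0.09, rising=0.76; AND[min(a, b)] → w = 0.09

0.09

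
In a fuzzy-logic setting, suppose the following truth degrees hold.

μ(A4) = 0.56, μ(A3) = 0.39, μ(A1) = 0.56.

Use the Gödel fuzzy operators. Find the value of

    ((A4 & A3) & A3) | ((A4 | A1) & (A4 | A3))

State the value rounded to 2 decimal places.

A4 & A3 = min(a, b) on (0.56, 0.39) = 0.39
(A4 & A3) & A3 = min(a, b) on (0.39, 0.39) = 0.39
A4 | A1 = max(a, b) on (0.56, 0.56) = 0.56
A4 | A3 = max(a, b) on (0.56, 0.39) = 0.56
(A4 | A1) & (A4 | A3) = min(a, b) on (0.56, 0.56) = 0.56
((A4 & A3) & A3) | ((A4 | A1) & (A4 | A3)) = max(a, b) on (0.39, 0.56) = 0.56

0.56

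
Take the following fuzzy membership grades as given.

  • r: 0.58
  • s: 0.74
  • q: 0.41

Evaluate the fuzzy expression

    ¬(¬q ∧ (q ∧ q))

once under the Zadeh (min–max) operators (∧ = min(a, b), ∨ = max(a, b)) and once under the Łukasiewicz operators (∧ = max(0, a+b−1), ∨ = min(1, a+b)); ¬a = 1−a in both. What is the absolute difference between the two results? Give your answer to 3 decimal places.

Under Zadeh (min–max):
  ¬q = 1 − 0.41 = 0.59
  q ∧ q = min(a, b) on (0.41, 0.41) = 0.41
  ¬q ∧ (q ∧ q) = min(a, b) on (0.59, 0.41) = 0.41
  ¬(¬q ∧ (q ∧ q)) = 1 − 0.41 = 0.59
  → value = 0.5900
Under Łukasiewicz:
  ¬q = 1 − 0.41 = 0.59
  q ∧ q = max(0, a+b−1) on (0.41, 0.41) = 0.00
  ¬q ∧ (q ∧ q) = max(0, a+b−1) on (0.59, 0.00) = 0.00
  ¬(¬q ∧ (q ∧ q)) = 1 − 0.00 = 1.00
  → value = 1.0000
|0.5900 − 1.0000| = 0.410

0.410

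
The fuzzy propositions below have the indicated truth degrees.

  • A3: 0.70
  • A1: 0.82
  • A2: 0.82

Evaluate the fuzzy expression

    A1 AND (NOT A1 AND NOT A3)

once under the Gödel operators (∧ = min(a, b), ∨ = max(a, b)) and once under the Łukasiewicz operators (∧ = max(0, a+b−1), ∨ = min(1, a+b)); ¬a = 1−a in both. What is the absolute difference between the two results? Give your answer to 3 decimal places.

0.180

Under Gödel:
  NOT A1 = 1 − 0.82 = 0.18
  NOT A3 = 1 − 0.70 = 0.30
  NOT A1 AND NOT A3 = min(a, b) on (0.18, 0.30) = 0.18
  A1 AND (NOT A1 AND NOT A3) = min(a, b) on (0.82, 0.18) = 0.18
  → value = 0.1800
Under Łukasiewicz:
  NOT A1 = 1 − 0.82 = 0.18
  NOT A3 = 1 − 0.70 = 0.30
  NOT A1 AND NOT A3 = max(0, a+b−1) on (0.18, 0.30) = 0.00
  A1 AND (NOT A1 AND NOT A3) = max(0, a+b−1) on (0.82, 0.00) = 0.00
  → value = 0.0000
|0.1800 − 0.0000| = 0.180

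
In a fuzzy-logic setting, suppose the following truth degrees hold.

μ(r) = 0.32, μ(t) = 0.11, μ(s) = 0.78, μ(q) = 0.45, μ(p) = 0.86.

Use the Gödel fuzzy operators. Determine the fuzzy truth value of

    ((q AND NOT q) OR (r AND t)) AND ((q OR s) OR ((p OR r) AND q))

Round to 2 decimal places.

NOT q = 1 − 0.45 = 0.55
q AND NOT q = min(a, b) on (0.45, 0.55) = 0.45
r AND t = min(a, b) on (0.32, 0.11) = 0.11
(q AND NOT q) OR (r AND t) = max(a, b) on (0.45, 0.11) = 0.45
q OR s = max(a, b) on (0.45, 0.78) = 0.78
p OR r = max(a, b) on (0.86, 0.32) = 0.86
(p OR r) AND q = min(a, b) on (0.86, 0.45) = 0.45
(q OR s) OR ((p OR r) AND q) = max(a, b) on (0.78, 0.45) = 0.78
((q AND NOT q) OR (r AND t)) AND ((q OR s) OR ((p OR r) AND q)) = min(a, b) on (0.45, 0.78) = 0.45

0.45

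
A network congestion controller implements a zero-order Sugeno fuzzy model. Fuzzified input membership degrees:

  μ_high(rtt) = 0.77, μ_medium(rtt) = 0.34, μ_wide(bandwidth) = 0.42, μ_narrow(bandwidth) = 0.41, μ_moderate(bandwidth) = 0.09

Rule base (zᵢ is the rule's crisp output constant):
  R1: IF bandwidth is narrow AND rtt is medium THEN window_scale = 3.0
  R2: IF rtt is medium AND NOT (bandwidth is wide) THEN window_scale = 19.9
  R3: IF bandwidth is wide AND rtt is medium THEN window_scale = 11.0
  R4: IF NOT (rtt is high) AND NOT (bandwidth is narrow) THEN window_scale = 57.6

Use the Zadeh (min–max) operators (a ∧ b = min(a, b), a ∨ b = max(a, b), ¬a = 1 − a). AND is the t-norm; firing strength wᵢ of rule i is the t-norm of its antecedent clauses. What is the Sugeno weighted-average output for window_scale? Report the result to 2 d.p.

R1 (z=3.0): narrow=0.41, medium=0.34; AND[min(a, b)] → w = 0.34
R2 (z=19.9): medium=0.34, ¬wide=1−0.42=0.58; AND[min(a, b)] → w = 0.34
R3 (z=11.0): wide=0.42, medium=0.34; AND[min(a, b)] → w = 0.34
R4 (z=57.6): ¬high=1−0.77=0.23, ¬narrow=1−0.41=0.59; AND[min(a, b)] → w = 0.23
Weighted average = (0.34·3.0 + 0.34·19.9 + 0.34·11.0 + 0.23·57.6) / (0.34 + 0.34 + 0.34 + 0.23)
  = 24.7740 / 1.2500 = 19.82

19.82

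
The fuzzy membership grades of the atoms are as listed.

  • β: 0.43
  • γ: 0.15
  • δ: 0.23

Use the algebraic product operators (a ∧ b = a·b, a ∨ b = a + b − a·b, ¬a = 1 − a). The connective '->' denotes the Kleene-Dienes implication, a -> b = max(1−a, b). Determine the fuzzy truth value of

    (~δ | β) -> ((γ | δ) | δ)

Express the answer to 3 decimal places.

~δ = 1 − 0.2300 = 0.7700
~δ | β = a + b − a·b on (0.7700, 0.4300) = 0.8689
γ | δ = a + b − a·b on (0.1500, 0.2300) = 0.3455
(γ | δ) | δ = a + b − a·b on (0.3455, 0.2300) = 0.4960
(~δ | β) -> ((γ | δ) | δ)  [Kleene-Dienes: max(1−a, b)] with a=0.8689, b=0.4960 → 0.4960

0.496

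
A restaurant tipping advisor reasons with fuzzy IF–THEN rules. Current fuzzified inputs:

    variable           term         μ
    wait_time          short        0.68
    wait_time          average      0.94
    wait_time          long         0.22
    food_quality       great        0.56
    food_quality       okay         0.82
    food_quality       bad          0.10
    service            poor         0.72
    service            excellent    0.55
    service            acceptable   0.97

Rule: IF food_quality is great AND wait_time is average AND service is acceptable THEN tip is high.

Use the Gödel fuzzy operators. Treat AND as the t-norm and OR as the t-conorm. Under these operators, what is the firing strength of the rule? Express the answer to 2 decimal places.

0.56

firing strength: great=0.56, average=0.94, acceptable=0.97; AND[min(a, b)] → w = 0.56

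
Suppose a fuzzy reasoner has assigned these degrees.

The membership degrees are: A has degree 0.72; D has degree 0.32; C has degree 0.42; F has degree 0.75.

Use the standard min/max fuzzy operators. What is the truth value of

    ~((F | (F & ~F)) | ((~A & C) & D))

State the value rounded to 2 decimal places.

0.25

~F = 1 − 0.75 = 0.25
F & ~F = min(a, b) on (0.75, 0.25) = 0.25
F | (F & ~F) = max(a, b) on (0.75, 0.25) = 0.75
~A = 1 − 0.72 = 0.28
~A & C = min(a, b) on (0.28, 0.42) = 0.28
(~A & C) & D = min(a, b) on (0.28, 0.32) = 0.28
(F | (F & ~F)) | ((~A & C) & D) = max(a, b) on (0.75, 0.28) = 0.75
~((F | (F & ~F)) | ((~A & C) & D)) = 1 − 0.75 = 0.25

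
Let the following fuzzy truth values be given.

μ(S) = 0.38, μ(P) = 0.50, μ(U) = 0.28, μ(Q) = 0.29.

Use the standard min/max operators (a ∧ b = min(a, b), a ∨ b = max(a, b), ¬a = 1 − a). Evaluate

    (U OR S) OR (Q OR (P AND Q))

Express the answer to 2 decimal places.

0.38

U OR S = max(a, b) on (0.28, 0.38) = 0.38
P AND Q = min(a, b) on (0.50, 0.29) = 0.29
Q OR (P AND Q) = max(a, b) on (0.29, 0.29) = 0.29
(U OR S) OR (Q OR (P AND Q)) = max(a, b) on (0.38, 0.29) = 0.38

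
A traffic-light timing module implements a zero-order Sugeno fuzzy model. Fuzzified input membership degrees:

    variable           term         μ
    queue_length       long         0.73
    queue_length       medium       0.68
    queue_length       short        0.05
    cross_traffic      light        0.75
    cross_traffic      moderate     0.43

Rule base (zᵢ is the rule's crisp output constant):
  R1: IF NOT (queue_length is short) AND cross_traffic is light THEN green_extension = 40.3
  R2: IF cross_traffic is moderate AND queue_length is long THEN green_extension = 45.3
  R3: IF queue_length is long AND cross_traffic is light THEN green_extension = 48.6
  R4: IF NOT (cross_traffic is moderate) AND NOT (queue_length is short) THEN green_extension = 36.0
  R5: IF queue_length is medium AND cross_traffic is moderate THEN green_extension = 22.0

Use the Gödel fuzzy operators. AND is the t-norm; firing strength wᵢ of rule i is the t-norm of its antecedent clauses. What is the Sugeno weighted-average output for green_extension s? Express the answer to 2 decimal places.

39.57

R1 (z=40.3): ¬short=1−0.05=0.95, light=0.75; AND[min(a, b)] → w = 0.75
R2 (z=45.3): moderate=0.43, long=0.73; AND[min(a, b)] → w = 0.43
R3 (z=48.6): long=0.73, light=0.75; AND[min(a, b)] → w = 0.73
R4 (z=36.0): ¬moderate=1−0.43=0.57, ¬short=1−0.05=0.95; AND[min(a, b)] → w = 0.57
R5 (z=22.0): medium=0.68, moderate=0.43; AND[min(a, b)] → w = 0.43
Weighted average = (0.75·40.3 + 0.43·45.3 + 0.73·48.6 + 0.57·36.0 + 0.43·22.0) / (0.75 + 0.43 + 0.73 + 0.57 + 0.43)
  = 115.1620 / 2.9100 = 39.57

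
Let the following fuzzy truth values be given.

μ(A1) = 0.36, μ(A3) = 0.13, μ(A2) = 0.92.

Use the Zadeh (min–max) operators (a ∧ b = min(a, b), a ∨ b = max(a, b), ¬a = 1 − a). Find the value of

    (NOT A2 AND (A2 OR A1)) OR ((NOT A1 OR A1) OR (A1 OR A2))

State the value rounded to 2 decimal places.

NOT A2 = 1 − 0.92 = 0.08
A2 OR A1 = max(a, b) on (0.92, 0.36) = 0.92
NOT A2 AND (A2 OR A1) = min(a, b) on (0.08, 0.92) = 0.08
NOT A1 = 1 − 0.36 = 0.64
NOT A1 OR A1 = max(a, b) on (0.64, 0.36) = 0.64
A1 OR A2 = max(a, b) on (0.36, 0.92) = 0.92
(NOT A1 OR A1) OR (A1 OR A2) = max(a, b) on (0.64, 0.92) = 0.92
(NOT A2 AND (A2 OR A1)) OR ((NOT A1 OR A1) OR (A1 OR A2)) = max(a, b) on (0.08, 0.92) = 0.92

0.92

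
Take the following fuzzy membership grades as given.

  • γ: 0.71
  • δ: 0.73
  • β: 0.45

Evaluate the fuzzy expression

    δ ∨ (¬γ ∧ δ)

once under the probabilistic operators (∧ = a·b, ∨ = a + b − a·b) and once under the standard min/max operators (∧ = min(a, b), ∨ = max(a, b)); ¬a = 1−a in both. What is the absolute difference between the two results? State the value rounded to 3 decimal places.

0.057

Under probabilistic:
  ¬γ = 1 − 0.7100 = 0.2900
  ¬γ ∧ δ = a·b on (0.2900, 0.7300) = 0.2117
  δ ∨ (¬γ ∧ δ) = a + b − a·b on (0.7300, 0.2117) = 0.7872
  → value = 0.7872
Under standard min/max:
  ¬γ = 1 − 0.71 = 0.29
  ¬γ ∧ δ = min(a, b) on (0.29, 0.73) = 0.29
  δ ∨ (¬γ ∧ δ) = max(a, b) on (0.73, 0.29) = 0.73
  → value = 0.7300
|0.7872 − 0.7300| = 0.057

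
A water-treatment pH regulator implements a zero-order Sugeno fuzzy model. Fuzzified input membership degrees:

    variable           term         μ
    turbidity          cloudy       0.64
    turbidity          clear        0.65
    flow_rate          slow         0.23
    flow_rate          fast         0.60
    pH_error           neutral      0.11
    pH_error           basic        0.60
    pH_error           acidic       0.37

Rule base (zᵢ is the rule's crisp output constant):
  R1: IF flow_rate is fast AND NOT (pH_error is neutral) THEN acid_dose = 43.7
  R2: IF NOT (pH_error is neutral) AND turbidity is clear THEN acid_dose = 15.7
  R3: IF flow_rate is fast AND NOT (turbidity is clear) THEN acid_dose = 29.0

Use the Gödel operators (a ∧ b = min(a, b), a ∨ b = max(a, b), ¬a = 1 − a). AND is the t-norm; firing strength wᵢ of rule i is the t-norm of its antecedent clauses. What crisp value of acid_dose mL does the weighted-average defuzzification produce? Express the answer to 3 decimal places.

R1 (z=43.7): fast=0.60, ¬neutral=1−0.11=0.89; AND[min(a, b)] → w = 0.60
R2 (z=15.7): ¬neutral=1−0.11=0.89, clear=0.65; AND[min(a, b)] → w = 0.65
R3 (z=29.0): fast=0.60, ¬clear=1−0.65=0.35; AND[min(a, b)] → w = 0.35
Weighted average = (0.60·43.7 + 0.65·15.7 + 0.35·29.0) / (0.60 + 0.65 + 0.35)
  = 46.5750 / 1.6000 = 29.109

29.109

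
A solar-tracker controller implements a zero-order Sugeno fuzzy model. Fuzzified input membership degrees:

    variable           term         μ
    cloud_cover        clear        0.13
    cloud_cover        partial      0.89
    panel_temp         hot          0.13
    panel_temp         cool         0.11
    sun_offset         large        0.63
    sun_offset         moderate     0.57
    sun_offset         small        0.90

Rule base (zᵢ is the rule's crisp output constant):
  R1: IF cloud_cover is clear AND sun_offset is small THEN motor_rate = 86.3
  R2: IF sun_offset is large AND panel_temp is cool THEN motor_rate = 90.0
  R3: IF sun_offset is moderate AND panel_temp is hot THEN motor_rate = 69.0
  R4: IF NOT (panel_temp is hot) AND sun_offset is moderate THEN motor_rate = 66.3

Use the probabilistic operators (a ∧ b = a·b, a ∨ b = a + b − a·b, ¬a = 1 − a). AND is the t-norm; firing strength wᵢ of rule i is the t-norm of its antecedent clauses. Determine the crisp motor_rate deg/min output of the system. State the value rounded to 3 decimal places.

R1 (z=86.3): clear=0.13, small=0.90; AND[a·b] → w = 0.1170
R2 (z=90.0): large=0.63, cool=0.11; AND[a·b] → w = 0.0693
R3 (z=69.0): moderate=0.57, hot=0.13; AND[a·b] → w = 0.0741
R4 (z=66.3): ¬hot=1−0.13=0.87, moderate=0.57; AND[a·b] → w = 0.4959
Weighted average = (0.1170·86.3 + 0.0693·90.0 + 0.0741·69.0 + 0.4959·66.3) / (0.1170 + 0.0693 + 0.0741 + 0.4959)
  = 54.3252 / 0.7563 = 71.830

71.830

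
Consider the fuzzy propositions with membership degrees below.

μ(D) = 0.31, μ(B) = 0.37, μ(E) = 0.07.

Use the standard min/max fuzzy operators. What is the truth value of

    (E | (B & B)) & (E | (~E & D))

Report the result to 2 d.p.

B & B = min(a, b) on (0.37, 0.37) = 0.37
E | (B & B) = max(a, b) on (0.07, 0.37) = 0.37
~E = 1 − 0.07 = 0.93
~E & D = min(a, b) on (0.93, 0.31) = 0.31
E | (~E & D) = max(a, b) on (0.07, 0.31) = 0.31
(E | (B & B)) & (E | (~E & D)) = min(a, b) on (0.37, 0.31) = 0.31

0.31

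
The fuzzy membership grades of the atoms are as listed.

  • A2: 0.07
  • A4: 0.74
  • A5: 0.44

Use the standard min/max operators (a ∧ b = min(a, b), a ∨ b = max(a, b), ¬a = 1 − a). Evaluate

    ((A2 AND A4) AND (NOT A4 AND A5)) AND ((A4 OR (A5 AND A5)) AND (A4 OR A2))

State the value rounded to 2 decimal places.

A2 AND A4 = min(a, b) on (0.07, 0.74) = 0.07
NOT A4 = 1 − 0.74 = 0.26
NOT A4 AND A5 = min(a, b) on (0.26, 0.44) = 0.26
(A2 AND A4) AND (NOT A4 AND A5) = min(a, b) on (0.07, 0.26) = 0.07
A5 AND A5 = min(a, b) on (0.44, 0.44) = 0.44
A4 OR (A5 AND A5) = max(a, b) on (0.74, 0.44) = 0.74
A4 OR A2 = max(a, b) on (0.74, 0.07) = 0.74
(A4 OR (A5 AND A5)) AND (A4 OR A2) = min(a, b) on (0.74, 0.74) = 0.74
((A2 AND A4) AND (NOT A4 AND A5)) AND ((A4 OR (A5 AND A5)) AND (A4 OR A2)) = min(a, b) on (0.07, 0.74) = 0.07

0.07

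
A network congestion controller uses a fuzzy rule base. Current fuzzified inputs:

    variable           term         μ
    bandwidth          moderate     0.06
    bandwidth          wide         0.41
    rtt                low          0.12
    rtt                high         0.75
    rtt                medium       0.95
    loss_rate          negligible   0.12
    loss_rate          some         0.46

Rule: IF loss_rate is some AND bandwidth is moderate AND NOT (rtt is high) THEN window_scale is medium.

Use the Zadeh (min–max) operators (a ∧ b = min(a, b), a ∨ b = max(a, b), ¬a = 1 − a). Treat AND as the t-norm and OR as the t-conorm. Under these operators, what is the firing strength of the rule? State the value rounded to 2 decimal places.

firing strength: some=0.46, moderate=0.06, ¬high=1−0.75=0.25; AND[min(a, b)] → w = 0.06

0.06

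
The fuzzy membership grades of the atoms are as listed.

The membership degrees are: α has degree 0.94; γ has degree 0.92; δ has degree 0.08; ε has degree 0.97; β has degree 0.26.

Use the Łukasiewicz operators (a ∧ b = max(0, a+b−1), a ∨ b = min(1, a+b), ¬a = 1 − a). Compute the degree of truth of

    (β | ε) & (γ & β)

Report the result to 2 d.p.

0.18

β | ε = min(1, a+b) on (0.26, 0.97) = 1.00
γ & β = max(0, a+b−1) on (0.92, 0.26) = 0.18
(β | ε) & (γ & β) = max(0, a+b−1) on (1.00, 0.18) = 0.18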